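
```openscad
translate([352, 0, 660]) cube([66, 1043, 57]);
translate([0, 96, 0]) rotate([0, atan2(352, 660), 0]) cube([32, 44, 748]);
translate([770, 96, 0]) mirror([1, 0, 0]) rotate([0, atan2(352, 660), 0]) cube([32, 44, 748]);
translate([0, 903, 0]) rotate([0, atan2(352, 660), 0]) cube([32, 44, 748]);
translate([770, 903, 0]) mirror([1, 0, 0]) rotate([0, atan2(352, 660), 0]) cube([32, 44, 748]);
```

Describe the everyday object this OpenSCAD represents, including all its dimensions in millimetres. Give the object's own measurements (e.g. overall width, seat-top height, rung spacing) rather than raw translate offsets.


A sawhorse. A 66×1043×57 mm beam (x, y, z) sits on two A-frame leg pairs. Each pair is two raked legs of 32×44 mm section (44 mm along y) splaying symmetrically in x. Each leg rises 660 mm vertically over 352 mm of horizontal reach and is 748 mm long along its own axis. Every leg's outer bottom edge rests on the floor and its outer top edge meets a bottom edge of the beam — the left legs (tilting toward +x) meet the beam's −x bottom edge, the right legs (their mirror images, tilting toward −x) meet its +x bottom edge — so the leg tops tuck under the beam, the beam's underside is 660 mm above the floor, and the feet are 770 mm apart outside-to-outside with the beam centred between them. The two leg pairs are set in 96 mm from either end of the beam.


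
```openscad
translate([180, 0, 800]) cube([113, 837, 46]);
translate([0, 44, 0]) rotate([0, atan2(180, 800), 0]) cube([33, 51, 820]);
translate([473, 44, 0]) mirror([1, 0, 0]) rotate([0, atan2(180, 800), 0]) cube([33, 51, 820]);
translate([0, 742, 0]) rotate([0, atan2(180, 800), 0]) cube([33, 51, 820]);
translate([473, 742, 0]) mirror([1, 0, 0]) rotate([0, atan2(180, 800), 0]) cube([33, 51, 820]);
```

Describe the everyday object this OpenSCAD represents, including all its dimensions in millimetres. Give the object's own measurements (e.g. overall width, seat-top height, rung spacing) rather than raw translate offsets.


A sawhorse. A 113×837×46 mm beam (x, y, z) sits on two A-frame leg pairs. Each pair is two raked legs of 33×51 mm section (51 mm along y) splaying symmetrically in x. Each leg rises 800 mm vertically over 180 mm of horizontal reach and is 820 mm long along its own axis. Every leg's outer bottom edge rests on the floor and its outer top edge meets a bottom edge of the beam — the left legs (tilting toward +x) meet the beam's −x bottom edge, the right legs (their mirror images, tilting toward −x) meet its +x bottom edge — so the leg tops tuck under the beam, the beam's underside is 800 mm above the floor, and the feet are 473 mm apart outside-to-outside with the beam centred between them. The two leg pairs are set in 44 mm from either end of the beam.


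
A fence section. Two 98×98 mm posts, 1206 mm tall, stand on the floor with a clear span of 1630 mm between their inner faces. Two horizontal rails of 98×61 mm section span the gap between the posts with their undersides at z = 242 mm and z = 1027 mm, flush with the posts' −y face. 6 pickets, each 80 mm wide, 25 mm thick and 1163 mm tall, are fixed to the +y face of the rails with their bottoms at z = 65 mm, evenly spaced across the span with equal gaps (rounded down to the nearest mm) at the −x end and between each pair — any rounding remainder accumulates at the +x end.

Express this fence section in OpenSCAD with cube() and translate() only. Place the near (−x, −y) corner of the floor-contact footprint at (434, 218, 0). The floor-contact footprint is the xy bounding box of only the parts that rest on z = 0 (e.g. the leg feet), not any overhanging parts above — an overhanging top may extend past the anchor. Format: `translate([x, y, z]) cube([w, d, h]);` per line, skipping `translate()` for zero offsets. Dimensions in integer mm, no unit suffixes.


translate([434, 218, 0]) cube([98, 98, 1206]);
translate([2162, 218, 0]) cube([98, 98, 1206]);
translate([532, 218, 242]) cube([1630, 98, 61]);
translate([532, 218, 1027]) cube([1630, 98, 61]);
translate([696, 316, 65]) cube([80, 25, 1163]);
translate([940, 316, 65]) cube([80, 25, 1163]);
translate([1184, 316, 65]) cube([80, 25, 1163]);
translate([1428, 316, 65]) cube([80, 25, 1163]);
translate([1672, 316, 65]) cube([80, 25, 1163]);
translate([1916, 316, 65]) cube([80, 25, 1163]);


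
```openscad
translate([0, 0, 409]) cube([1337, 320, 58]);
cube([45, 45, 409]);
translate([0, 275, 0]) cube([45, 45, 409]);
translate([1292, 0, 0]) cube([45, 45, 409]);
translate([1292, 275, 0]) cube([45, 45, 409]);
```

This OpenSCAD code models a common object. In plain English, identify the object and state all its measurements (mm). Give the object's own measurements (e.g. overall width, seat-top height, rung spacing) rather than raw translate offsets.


A long wooden bench with a 1337 mm (x) × 320 mm (y) seat, 58 mm thick, its top surface 467 mm above the floor. Four 45 mm square legs at the seat corners, flush with the edges, run from z = 0 to the seat underside.


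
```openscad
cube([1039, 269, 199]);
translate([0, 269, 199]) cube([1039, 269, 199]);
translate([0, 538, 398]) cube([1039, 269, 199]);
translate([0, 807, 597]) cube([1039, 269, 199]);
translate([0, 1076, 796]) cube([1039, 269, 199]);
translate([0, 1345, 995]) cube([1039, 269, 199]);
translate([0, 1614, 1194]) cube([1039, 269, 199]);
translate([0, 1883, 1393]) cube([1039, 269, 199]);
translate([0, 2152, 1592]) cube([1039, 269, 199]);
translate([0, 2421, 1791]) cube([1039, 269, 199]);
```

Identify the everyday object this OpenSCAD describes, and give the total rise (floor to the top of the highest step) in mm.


A staircase. The total rise is 1990 mm.

10 identical blocks, each offset up and back from the previous — a staircase. Each step is 199 mm tall and there are 10 of them, so the total rise is 10 × 199 = 1990 mm.


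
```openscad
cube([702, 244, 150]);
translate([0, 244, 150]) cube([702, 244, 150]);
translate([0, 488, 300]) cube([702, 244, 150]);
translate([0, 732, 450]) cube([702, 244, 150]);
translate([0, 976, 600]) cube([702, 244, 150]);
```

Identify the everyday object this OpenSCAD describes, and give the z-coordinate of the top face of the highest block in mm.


A staircase. The total rise is 750 mm.

5 identical blocks, each offset up and back from the previous — a staircase. Each step is 150 mm tall and there are 5 of them, so the total rise is 5 × 150 = 750 mm.


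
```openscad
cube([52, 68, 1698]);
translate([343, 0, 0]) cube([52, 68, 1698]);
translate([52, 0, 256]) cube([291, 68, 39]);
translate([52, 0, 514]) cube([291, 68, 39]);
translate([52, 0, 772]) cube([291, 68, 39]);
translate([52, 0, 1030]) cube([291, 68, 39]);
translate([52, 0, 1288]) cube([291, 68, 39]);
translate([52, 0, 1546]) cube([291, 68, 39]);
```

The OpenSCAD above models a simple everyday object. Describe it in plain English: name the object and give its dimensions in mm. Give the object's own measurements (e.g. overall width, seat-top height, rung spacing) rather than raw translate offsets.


A straight ladder. Two 52×68 mm vertical rails, 1698 mm tall, stand 395 mm apart (outside-to-outside) with their front faces coplanar on the −y side. 6 rungs, each 68 mm deep and 39 mm tall, span between the inner faces of the rails, front faces flush with the rails. The lowest rung's underside is at z = 256 mm and rungs are spaced 258 mm apart (underside to underside).


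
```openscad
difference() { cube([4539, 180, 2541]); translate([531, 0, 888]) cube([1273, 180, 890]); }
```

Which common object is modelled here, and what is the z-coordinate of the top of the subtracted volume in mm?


A wall with a window opening. The window head height is 1778 mm.

A wall with a rectangular opening subtracted — a window. Sill at z = 888, opening 890 mm tall, so the head is at 888 + 890 = 1778 mm.


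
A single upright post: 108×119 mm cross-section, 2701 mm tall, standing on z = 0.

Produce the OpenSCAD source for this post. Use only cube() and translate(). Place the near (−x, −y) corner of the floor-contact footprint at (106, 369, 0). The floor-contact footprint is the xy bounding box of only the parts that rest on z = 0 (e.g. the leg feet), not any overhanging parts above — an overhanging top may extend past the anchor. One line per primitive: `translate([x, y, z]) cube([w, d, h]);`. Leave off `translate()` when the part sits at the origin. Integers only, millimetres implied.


translate([106, 369, 0]) cube([108, 119, 2701]);


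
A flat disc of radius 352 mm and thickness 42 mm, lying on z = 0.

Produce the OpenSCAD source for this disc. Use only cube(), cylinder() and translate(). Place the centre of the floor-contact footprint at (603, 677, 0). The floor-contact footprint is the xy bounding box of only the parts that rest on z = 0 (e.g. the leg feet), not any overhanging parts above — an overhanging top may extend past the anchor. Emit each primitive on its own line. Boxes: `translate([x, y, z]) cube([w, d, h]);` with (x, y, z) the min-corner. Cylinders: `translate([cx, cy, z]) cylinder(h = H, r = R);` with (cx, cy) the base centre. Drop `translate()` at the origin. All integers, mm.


translate([603, 677, 0]) cylinder(h = 42, r = 352);


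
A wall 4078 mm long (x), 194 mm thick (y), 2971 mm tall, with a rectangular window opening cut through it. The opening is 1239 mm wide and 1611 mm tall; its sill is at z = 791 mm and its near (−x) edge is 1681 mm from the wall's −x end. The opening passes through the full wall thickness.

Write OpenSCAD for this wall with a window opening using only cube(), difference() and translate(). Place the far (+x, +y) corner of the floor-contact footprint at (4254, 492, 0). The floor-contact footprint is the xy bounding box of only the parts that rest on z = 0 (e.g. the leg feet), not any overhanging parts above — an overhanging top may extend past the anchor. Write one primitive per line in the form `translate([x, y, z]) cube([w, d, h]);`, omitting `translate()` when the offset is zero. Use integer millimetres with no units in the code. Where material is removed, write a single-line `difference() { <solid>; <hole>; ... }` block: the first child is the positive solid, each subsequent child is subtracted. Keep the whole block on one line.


difference() { translate([176, 298, 0]) cube([4078, 194, 2971]); translate([1857, 298, 791]) cube([1239, 194, 1611]); }


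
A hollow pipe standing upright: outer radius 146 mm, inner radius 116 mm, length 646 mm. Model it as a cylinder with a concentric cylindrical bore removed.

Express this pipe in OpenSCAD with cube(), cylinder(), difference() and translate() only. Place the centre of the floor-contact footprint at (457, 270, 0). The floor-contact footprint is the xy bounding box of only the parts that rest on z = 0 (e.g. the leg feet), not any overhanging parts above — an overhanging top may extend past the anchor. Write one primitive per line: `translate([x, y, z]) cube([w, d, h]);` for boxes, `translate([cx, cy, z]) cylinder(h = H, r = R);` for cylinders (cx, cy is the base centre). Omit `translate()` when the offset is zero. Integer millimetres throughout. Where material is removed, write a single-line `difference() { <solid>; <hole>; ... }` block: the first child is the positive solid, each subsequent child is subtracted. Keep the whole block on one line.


difference() { translate([457, 270, 0]) cylinder(h = 646, r = 146); translate([457, 270, 0]) cylinder(h = 646, r = 116); }


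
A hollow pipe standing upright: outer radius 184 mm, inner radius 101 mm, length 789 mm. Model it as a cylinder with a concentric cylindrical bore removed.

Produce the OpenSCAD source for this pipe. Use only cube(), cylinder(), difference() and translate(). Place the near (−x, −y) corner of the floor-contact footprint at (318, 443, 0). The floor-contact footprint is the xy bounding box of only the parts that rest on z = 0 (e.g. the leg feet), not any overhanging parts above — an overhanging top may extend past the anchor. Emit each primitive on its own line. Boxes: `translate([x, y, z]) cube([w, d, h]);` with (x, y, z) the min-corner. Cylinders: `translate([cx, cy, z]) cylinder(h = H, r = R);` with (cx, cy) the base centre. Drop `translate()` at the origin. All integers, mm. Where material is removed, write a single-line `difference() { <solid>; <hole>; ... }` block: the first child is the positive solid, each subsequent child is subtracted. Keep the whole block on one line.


difference() { translate([502, 627, 0]) cylinder(h = 789, r = 184); translate([502, 627, 0]) cylinder(h = 789, r = 101); }


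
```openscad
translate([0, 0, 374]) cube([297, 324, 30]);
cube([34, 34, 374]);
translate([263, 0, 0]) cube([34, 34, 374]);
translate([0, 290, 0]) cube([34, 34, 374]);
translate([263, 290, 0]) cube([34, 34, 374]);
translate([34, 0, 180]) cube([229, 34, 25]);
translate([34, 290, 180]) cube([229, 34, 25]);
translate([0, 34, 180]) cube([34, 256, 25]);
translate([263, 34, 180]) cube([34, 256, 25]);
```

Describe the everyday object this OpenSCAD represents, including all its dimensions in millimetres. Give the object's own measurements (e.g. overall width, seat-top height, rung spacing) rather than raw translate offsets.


A simple wooden stool: a rectangular seat 297 mm (x) by 324 mm (y), 30 mm thick, top face at z = 404 mm, on four square legs, each 34×34 mm in cross-section. The legs rest on z = 0, each flush with a corner of the seat. Four stretchers, 34 mm wide and 25 mm tall, connect adjacent legs with their undersides at z = 180 mm, each running between the inner faces of the legs it joins and aligned with the legs' outer faces on the other axis.


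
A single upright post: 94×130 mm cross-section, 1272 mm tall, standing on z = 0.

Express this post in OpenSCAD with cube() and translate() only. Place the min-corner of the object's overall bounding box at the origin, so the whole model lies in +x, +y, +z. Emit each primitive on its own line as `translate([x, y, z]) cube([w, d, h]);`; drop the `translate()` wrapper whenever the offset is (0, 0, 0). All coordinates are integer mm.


cube([94, 130, 1272]);


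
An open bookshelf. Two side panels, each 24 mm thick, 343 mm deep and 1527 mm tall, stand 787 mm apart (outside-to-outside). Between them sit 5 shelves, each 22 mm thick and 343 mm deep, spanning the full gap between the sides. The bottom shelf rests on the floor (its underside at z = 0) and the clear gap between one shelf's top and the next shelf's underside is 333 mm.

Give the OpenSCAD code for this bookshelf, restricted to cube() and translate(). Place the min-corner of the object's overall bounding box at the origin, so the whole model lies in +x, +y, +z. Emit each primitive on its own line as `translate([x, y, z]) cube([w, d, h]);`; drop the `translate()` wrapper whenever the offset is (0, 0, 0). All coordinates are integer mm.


cube([24, 343, 1527]);
translate([763, 0, 0]) cube([24, 343, 1527]);
translate([24, 0, 0]) cube([739, 343, 22]);
translate([24, 0, 355]) cube([739, 343, 22]);
translate([24, 0, 710]) cube([739, 343, 22]);
translate([24, 0, 1065]) cube([739, 343, 22]);
translate([24, 0, 1420]) cube([739, 343, 22]);


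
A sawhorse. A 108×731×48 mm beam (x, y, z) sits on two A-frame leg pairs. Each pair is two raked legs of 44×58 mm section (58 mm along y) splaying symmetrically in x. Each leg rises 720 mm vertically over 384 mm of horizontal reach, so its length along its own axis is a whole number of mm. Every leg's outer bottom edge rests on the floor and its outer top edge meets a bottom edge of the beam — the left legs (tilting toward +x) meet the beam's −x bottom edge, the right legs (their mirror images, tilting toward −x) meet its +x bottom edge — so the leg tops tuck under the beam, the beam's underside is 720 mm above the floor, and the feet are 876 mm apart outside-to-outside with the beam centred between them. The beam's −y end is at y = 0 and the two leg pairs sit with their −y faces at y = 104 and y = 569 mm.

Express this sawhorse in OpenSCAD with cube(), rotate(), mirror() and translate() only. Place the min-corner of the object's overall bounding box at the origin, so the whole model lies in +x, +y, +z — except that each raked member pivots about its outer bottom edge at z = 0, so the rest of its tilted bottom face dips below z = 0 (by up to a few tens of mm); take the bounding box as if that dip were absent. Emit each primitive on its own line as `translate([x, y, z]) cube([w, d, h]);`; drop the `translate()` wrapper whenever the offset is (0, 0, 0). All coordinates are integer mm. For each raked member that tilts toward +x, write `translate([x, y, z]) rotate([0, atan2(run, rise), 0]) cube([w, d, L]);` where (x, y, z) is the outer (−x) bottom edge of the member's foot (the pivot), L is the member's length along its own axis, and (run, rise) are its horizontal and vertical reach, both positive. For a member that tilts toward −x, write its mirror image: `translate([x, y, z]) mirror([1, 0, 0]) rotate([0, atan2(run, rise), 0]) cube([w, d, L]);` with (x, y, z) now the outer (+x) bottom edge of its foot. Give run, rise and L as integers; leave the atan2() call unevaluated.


// leg length = √(384² + 720²) = 816
// right-leg outer foot x = 2·384 + 108 = 876
// beam min-corner = (384, 0, 720)
translate([384, 0, 720]) cube([108, 731, 48]);
translate([0, 104, 0]) rotate([0, atan2(384, 720), 0]) cube([44, 58, 816]);
translate([876, 104, 0]) mirror([1, 0, 0]) rotate([0, atan2(384, 720), 0]) cube([44, 58, 816]);
translate([0, 569, 0]) rotate([0, atan2(384, 720), 0]) cube([44, 58, 816]);
translate([876, 569, 0]) mirror([1, 0, 0]) rotate([0, atan2(384, 720), 0]) cube([44, 58, 816]);


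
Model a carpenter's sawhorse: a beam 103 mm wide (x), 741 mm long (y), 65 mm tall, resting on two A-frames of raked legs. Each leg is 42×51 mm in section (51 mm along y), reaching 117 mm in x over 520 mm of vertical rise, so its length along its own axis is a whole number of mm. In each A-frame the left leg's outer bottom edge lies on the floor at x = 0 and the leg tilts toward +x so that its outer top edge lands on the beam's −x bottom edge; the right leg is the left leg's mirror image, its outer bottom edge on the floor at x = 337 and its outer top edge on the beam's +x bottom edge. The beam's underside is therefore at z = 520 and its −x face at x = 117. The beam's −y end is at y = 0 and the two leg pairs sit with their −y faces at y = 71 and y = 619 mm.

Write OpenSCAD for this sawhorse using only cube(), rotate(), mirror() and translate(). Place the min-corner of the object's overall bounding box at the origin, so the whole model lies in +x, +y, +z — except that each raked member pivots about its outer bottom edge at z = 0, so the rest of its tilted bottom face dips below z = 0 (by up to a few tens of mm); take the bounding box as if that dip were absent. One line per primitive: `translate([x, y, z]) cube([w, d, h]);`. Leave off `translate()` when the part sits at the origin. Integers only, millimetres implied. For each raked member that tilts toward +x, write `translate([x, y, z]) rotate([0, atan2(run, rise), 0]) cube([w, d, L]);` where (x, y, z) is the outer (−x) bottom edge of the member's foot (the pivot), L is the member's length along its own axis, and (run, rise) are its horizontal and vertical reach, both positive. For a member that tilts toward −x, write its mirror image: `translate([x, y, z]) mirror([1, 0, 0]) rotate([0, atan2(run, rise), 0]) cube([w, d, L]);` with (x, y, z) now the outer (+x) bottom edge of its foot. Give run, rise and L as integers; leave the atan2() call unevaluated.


// leg length = √(117² + 520²) = 533
// right-leg outer foot x = 2·117 + 103 = 337
// beam min-corner = (117, 0, 520)
translate([117, 0, 520]) cube([103, 741, 65]);
translate([0, 71, 0]) rotate([0, atan2(117, 520), 0]) cube([42, 51, 533]);
translate([337, 71, 0]) mirror([1, 0, 0]) rotate([0, atan2(117, 520), 0]) cube([42, 51, 533]);
translate([0, 619, 0]) rotate([0, atan2(117, 520), 0]) cube([42, 51, 533]);
translate([337, 619, 0]) mirror([1, 0, 0]) rotate([0, atan2(117, 520), 0]) cube([42, 51, 533]);


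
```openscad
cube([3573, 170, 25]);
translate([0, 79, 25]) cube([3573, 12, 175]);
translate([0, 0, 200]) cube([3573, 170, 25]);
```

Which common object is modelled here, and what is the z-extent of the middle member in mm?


An I-beam. The web height is 175 mm.

Two wide flanges with a thin centred web — an I-beam. Overall 225 mm minus two 25 mm flanges gives a web of 225 − 2·25 = 175 mm.


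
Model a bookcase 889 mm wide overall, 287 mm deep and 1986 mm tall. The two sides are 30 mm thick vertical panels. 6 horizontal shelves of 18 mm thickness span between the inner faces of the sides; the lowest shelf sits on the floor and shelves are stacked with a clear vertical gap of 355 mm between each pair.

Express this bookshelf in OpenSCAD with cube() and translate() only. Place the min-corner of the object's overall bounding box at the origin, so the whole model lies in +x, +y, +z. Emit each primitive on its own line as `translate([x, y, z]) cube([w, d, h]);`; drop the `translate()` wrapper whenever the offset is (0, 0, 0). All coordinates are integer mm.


cube([30, 287, 1986]);
translate([859, 0, 0]) cube([30, 287, 1986]);
translate([30, 0, 0]) cube([829, 287, 18]);
translate([30, 0, 373]) cube([829, 287, 18]);
translate([30, 0, 746]) cube([829, 287, 18]);
translate([30, 0, 1119]) cube([829, 287, 18]);
translate([30, 0, 1492]) cube([829, 287, 18]);
translate([30, 0, 1865]) cube([829, 287, 18]);


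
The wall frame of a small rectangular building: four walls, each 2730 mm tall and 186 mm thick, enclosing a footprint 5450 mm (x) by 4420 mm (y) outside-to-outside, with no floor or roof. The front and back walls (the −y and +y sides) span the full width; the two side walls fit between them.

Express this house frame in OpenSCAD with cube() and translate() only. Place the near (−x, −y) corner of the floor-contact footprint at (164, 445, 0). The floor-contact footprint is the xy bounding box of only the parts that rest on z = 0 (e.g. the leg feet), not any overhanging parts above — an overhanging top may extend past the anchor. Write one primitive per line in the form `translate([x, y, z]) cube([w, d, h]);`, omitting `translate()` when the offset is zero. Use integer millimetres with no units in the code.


translate([164, 445, 0]) cube([5450, 186, 2730]);
translate([164, 4679, 0]) cube([5450, 186, 2730]);
translate([164, 631, 0]) cube([186, 4048, 2730]);
translate([5428, 631, 0]) cube([186, 4048, 2730]);


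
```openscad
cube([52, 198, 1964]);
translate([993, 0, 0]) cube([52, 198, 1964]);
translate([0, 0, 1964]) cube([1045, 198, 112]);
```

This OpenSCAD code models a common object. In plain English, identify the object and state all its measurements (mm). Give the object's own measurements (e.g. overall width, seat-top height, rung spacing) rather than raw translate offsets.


A door frame. The clear opening is 941 mm wide and 1964 mm high. Two 52 mm wide jambs, 198 mm deep, stand either side of the opening from the floor to the top of the opening. A 112 mm thick head sits across the top of both jambs, spanning the full outside width of the frame.


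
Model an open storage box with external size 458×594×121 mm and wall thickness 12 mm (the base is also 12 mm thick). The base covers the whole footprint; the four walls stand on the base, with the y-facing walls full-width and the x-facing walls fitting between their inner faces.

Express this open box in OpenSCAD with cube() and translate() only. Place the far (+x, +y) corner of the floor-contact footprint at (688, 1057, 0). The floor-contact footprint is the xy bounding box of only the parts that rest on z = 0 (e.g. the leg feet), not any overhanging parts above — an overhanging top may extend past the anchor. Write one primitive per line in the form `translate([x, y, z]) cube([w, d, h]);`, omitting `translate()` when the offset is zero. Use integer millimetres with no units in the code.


translate([230, 463, 0]) cube([458, 594, 12]);
translate([230, 463, 12]) cube([458, 12, 109]);
translate([230, 1045, 12]) cube([458, 12, 109]);
translate([230, 475, 12]) cube([12, 570, 109]);
translate([676, 475, 12]) cube([12, 570, 109]);


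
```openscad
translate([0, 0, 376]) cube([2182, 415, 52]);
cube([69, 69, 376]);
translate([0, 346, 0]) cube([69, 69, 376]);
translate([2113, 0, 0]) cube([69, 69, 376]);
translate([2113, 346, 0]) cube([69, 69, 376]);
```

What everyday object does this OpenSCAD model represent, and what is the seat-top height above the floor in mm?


A bench. The seat-top height is 428 mm.

A long slab on four corner posts — a bench. The slab sits at z = 376 with thickness 52, so the top is 376 + 52 = 428 mm.


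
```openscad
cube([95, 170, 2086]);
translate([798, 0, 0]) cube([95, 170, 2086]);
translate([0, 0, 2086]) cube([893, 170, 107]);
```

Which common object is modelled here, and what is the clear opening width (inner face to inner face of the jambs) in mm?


A door frame. The clear opening width is 703 mm.

Two 2086 mm tall posts with a header on top — a door frame. The left jamb is 95 mm wide at x = 0; the right jamb starts at x = 798. The clear opening is 798 − 95 = 703 mm.


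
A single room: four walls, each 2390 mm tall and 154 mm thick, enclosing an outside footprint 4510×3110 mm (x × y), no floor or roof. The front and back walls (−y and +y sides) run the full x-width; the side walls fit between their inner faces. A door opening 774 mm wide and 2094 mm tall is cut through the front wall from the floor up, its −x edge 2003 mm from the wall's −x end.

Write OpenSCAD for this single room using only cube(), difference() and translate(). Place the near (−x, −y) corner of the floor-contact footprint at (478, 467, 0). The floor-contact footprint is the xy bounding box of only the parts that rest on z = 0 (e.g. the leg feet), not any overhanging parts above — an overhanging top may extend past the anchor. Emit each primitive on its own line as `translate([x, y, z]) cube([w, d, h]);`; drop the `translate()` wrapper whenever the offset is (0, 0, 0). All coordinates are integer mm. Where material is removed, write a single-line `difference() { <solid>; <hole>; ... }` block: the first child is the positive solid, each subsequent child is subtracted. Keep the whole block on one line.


difference() { translate([478, 467, 0]) cube([4510, 154, 2390]); translate([2481, 467, 0]) cube([774, 154, 2094]); }
translate([478, 3423, 0]) cube([4510, 154, 2390]);
translate([478, 621, 0]) cube([154, 2802, 2390]);
translate([4834, 621, 0]) cube([154, 2802, 2390]);


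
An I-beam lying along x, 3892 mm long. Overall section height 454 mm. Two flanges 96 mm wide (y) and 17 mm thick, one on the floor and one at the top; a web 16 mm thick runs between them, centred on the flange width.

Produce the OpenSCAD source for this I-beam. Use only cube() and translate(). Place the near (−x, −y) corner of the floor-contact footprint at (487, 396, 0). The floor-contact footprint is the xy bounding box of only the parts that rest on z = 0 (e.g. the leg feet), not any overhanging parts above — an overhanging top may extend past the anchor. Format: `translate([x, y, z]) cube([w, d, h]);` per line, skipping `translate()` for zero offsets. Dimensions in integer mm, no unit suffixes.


translate([487, 396, 0]) cube([3892, 96, 17]);
translate([487, 436, 17]) cube([3892, 16, 420]);
translate([487, 396, 437]) cube([3892, 96, 17]);


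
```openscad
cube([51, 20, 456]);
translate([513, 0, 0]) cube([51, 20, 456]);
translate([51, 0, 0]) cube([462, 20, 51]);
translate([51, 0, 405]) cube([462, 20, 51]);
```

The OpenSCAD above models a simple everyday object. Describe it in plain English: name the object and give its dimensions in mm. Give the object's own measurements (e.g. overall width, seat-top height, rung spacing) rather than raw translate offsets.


A rectangular picture frame lying in the x–z plane (depth along y). The opening is 462 mm wide (x) by 354 mm tall (z), surrounded by a border 51 mm wide on all four sides. The frame is 20 mm deep and is made of two full-height vertical stiles with two horizontal rails fitted between them.


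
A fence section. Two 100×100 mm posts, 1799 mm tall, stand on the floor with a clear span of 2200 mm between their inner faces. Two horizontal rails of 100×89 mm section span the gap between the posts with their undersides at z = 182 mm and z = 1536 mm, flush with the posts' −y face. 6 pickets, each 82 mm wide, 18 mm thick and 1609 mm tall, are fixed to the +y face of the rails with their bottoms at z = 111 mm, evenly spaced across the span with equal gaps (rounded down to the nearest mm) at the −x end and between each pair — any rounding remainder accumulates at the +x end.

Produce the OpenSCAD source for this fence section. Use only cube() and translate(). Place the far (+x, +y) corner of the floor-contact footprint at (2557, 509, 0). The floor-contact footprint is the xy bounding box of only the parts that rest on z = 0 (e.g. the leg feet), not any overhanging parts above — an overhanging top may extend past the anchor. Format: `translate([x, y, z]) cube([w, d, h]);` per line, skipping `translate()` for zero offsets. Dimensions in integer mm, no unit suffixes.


translate([157, 409, 0]) cube([100, 100, 1799]);
translate([2457, 409, 0]) cube([100, 100, 1799]);
translate([257, 409, 182]) cube([2200, 100, 89]);
translate([257, 409, 1536]) cube([2200, 100, 89]);
translate([501, 509, 111]) cube([82, 18, 1609]);
translate([827, 509, 111]) cube([82, 18, 1609]);
translate([1153, 509, 111]) cube([82, 18, 1609]);
translate([1479, 509, 111]) cube([82, 18, 1609]);
translate([1805, 509, 111]) cube([82, 18, 1609]);
translate([2131, 509, 111]) cube([82, 18, 1609]);


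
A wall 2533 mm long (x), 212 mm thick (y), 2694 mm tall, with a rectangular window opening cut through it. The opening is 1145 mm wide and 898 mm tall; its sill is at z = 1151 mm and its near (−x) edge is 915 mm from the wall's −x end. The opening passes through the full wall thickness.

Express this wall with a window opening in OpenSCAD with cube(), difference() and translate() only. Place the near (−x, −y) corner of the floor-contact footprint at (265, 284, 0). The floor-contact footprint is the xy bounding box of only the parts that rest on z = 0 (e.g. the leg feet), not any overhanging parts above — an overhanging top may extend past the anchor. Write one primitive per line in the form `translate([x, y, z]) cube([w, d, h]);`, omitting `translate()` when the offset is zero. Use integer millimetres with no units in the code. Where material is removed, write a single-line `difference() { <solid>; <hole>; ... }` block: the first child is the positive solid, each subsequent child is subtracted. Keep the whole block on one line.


difference() { translate([265, 284, 0]) cube([2533, 212, 2694]); translate([1180, 284, 1151]) cube([1145, 212, 898]); }


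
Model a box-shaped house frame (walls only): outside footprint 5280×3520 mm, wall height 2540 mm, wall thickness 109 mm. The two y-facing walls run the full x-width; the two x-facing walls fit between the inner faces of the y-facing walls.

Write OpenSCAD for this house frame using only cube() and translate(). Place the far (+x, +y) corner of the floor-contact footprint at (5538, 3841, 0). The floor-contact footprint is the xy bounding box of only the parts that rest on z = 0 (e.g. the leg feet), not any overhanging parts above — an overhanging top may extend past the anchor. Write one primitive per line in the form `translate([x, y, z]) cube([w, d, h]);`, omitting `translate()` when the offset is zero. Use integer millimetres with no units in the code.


translate([258, 321, 0]) cube([5280, 109, 2540]);
translate([258, 3732, 0]) cube([5280, 109, 2540]);
translate([258, 430, 0]) cube([109, 3302, 2540]);
translate([5429, 430, 0]) cube([109, 3302, 2540]);


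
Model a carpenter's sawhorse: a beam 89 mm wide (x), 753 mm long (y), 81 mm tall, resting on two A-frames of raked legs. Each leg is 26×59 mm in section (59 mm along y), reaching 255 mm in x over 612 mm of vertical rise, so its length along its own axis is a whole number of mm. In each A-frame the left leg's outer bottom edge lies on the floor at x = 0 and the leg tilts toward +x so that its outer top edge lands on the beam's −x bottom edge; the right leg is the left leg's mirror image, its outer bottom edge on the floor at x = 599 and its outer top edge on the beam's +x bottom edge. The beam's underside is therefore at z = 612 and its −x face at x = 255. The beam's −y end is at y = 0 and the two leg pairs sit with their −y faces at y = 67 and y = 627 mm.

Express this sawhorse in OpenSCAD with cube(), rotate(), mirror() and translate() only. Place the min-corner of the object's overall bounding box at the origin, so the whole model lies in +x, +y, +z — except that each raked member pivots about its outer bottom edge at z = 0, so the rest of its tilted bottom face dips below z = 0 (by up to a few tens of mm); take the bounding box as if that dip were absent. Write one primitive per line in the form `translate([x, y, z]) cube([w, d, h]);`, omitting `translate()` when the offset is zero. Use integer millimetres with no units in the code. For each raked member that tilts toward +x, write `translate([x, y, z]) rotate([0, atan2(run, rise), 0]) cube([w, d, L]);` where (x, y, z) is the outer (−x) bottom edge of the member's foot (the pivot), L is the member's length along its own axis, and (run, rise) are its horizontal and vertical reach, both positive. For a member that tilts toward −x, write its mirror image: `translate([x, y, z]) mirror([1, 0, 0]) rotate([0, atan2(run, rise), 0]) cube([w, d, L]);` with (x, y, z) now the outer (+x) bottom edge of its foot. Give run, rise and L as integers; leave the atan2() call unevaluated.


translate([255, 0, 612]) cube([89, 753, 81]);
translate([0, 67, 0]) rotate([0, atan2(255, 612), 0]) cube([26, 59, 663]);
translate([599, 67, 0]) mirror([1, 0, 0]) rotate([0, atan2(255, 612), 0]) cube([26, 59, 663]);
translate([0, 627, 0]) rotate([0, atan2(255, 612), 0]) cube([26, 59, 663]);
translate([599, 627, 0]) mirror([1, 0, 0]) rotate([0, atan2(255, 612), 0]) cube([26, 59, 663]);


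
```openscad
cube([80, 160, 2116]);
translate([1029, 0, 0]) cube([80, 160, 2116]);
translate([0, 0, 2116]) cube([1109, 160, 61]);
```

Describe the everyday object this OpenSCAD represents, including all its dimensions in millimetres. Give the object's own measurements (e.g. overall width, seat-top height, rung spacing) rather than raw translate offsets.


A door frame. The clear opening is 949 mm wide and 2116 mm high. Two 80 mm wide jambs, 160 mm deep, stand either side of the opening from the floor to the top of the opening. A 61 mm thick head sits across the top of both jambs, spanning the full outside width of the frame.


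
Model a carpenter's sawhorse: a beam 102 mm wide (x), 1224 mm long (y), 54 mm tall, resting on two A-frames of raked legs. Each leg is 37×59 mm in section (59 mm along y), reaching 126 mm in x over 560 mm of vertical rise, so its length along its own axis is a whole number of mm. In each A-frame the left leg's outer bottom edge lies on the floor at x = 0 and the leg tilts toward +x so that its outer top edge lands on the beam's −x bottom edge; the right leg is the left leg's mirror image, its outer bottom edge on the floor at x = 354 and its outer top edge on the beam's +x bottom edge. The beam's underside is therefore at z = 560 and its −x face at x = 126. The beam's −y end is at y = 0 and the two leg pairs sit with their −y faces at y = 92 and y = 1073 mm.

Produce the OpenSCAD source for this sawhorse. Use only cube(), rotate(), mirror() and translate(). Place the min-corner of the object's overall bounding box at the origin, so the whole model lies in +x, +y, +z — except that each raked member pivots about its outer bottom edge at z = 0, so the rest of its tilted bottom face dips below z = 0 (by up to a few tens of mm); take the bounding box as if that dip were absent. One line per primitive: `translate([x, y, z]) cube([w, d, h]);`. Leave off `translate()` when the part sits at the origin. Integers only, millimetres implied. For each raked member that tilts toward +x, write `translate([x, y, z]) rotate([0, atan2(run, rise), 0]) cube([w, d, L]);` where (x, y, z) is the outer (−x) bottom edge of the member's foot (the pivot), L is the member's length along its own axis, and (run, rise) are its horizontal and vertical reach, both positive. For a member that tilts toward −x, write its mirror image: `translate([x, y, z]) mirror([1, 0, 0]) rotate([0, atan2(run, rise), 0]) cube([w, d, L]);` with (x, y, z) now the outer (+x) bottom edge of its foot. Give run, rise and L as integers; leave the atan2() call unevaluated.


translate([126, 0, 560]) cube([102, 1224, 54]);
translate([0, 92, 0]) rotate([0, atan2(126, 560), 0]) cube([37, 59, 574]);
translate([354, 92, 0]) mirror([1, 0, 0]) rotate([0, atan2(126, 560), 0]) cube([37, 59, 574]);
translate([0, 1073, 0]) rotate([0, atan2(126, 560), 0]) cube([37, 59, 574]);
translate([354, 1073, 0]) mirror([1, 0, 0]) rotate([0, atan2(126, 560), 0]) cube([37, 59, 574]);


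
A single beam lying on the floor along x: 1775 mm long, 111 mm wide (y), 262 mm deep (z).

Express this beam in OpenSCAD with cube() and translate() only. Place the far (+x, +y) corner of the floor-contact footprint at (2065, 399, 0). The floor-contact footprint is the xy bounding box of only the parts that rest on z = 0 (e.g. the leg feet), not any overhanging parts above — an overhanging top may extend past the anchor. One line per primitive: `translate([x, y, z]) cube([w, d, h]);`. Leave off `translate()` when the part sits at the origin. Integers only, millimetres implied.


translate([290, 288, 0]) cube([1775, 111, 262]);


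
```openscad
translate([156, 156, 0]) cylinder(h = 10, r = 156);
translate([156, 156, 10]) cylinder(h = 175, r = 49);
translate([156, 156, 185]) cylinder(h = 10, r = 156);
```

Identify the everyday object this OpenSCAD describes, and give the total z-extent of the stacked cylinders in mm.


A spool. The overall height is 195 mm.

Three coaxial cylinders, large–small–large — a spool. Two 10 mm flanges and a 175 mm core give 10 + 175 + 10 = 195 mm.


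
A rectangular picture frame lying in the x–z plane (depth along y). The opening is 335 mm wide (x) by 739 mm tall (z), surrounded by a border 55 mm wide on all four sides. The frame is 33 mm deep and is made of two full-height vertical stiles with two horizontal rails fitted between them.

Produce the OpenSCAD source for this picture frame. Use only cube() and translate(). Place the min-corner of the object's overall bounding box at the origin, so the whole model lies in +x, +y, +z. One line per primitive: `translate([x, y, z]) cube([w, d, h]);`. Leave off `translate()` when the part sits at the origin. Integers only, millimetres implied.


cube([55, 33, 849]);
translate([390, 0, 0]) cube([55, 33, 849]);
translate([55, 0, 0]) cube([335, 33, 55]);
translate([55, 0, 794]) cube([335, 33, 55]);


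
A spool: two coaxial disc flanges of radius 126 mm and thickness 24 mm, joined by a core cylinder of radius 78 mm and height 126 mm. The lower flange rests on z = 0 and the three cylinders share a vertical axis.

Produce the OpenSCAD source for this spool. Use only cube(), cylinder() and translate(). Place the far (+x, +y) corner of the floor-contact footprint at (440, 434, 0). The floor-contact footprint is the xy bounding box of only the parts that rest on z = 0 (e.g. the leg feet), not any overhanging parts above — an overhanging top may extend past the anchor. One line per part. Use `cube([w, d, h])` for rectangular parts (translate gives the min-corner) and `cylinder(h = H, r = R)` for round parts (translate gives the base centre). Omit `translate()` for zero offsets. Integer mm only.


translate([314, 308, 0]) cylinder(h = 24, r = 126);
translate([314, 308, 24]) cylinder(h = 126, r = 78);
translate([314, 308, 150]) cylinder(h = 24, r = 126);


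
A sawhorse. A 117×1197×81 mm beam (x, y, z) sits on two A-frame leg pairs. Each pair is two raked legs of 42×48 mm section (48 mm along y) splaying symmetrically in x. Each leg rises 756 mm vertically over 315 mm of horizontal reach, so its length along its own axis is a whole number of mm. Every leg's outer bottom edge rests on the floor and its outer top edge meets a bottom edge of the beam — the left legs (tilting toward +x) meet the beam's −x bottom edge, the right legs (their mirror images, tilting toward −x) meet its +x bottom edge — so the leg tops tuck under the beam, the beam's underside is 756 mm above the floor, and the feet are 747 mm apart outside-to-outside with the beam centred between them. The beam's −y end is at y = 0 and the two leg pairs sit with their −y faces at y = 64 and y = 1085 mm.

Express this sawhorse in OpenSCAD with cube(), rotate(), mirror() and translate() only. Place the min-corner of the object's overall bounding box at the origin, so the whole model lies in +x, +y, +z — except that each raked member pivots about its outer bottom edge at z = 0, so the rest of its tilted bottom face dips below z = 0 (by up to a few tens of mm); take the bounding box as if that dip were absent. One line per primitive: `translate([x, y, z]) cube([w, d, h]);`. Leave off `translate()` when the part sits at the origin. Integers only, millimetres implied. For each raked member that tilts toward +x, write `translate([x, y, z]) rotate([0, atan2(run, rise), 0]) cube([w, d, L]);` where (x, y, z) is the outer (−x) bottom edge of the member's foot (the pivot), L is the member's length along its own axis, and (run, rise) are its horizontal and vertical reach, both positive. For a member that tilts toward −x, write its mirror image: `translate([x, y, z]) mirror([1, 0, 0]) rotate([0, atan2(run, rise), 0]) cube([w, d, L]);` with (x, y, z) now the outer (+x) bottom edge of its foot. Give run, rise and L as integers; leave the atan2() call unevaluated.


translate([315, 0, 756]) cube([117, 1197, 81]);
translate([0, 64, 0]) rotate([0, atan2(315, 756), 0]) cube([42, 48, 819]);
translate([747, 64, 0]) mirror([1, 0, 0]) rotate([0, atan2(315, 756), 0]) cube([42, 48, 819]);
translate([0, 1085, 0]) rotate([0, atan2(315, 756), 0]) cube([42, 48, 819]);
translate([747, 1085, 0]) mirror([1, 0, 0]) rotate([0, atan2(315, 756), 0]) cube([42, 48, 819]);
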